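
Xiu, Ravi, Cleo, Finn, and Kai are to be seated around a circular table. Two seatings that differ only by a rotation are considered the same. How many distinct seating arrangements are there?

24

Fix one person's seat to break rotational symmetry; the remaining 4 people can be arranged in (4)! = 24 ways.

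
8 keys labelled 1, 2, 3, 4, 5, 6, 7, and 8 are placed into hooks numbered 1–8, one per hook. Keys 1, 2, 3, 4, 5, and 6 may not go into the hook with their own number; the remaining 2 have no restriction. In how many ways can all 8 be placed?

18806

Let Aᵢ (for 1 ≤ i ≤ 6) be the placements that put key i in its forbidden hook. Any j of these fix j positions, leaving (8−j)! ways to fill the rest, and there are C(6,j) ways to pick which j.
By inclusion–exclusion, the number of valid placements is Σ_{j=0}^{6} (−1)^j C(6,j)·(8−j)!.
Computing: 40320 − 30240 + 10800 − 2400 + 360 − 36 + 2 = 18806.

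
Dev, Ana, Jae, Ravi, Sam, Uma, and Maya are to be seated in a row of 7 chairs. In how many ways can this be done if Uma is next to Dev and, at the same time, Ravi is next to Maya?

480

Treat {Uma,Dev} as one block (2 orders) and {Ravi,Maya} as another (2 orders).
That leaves 5 units to arrange: 2 × 2 × 5! = 4 × 120 = 480.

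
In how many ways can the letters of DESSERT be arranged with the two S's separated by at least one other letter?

900

There are 7!/(2!·2!) = 1260 arrangements of DESSERT in total.
Arrangements with the S's together: treat SS as one letter, giving (6)!/(2!) = 360.
Hence 1260 − 360 = 900.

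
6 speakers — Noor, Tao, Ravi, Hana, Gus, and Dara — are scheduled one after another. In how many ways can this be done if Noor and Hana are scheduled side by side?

240

Treat {Noor, Hana} as a single unit. There are 5 units to order, and the pair itself can be ordered 2 ways.
So the count is 2·(5)! = 240.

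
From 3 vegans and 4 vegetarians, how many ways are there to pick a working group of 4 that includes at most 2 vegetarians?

Split by how many vegetarians are chosen (0 through 2).
Sum: C(4,0)·C(3,4) + C(4,1)·C(3,3) + C(4,2)·C(3,2) = 0 + 4 + 18 = 22.

22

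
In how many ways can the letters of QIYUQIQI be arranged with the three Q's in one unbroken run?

Treat the 3 copies of Q as a single block. The multiset to arrange is then {QQQ, I, I, I, U, Y}, 6 items in all.
That gives (6)!/(3!) = 120 arrangements.

120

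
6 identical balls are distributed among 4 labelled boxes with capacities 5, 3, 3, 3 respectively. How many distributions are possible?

By stars and bars, unrestricted non-negative solutions to x_1+…+x_4 = 6 number C(6+3,3) = 84.
Subtract solutions that violate a single cap (substitute x_i' = x_i − (cap_i+1)): x_1 ≥ 6 gives C(3,3) = 1; x_2 ≥ 4 gives C(5,3) = 10; x_3 ≥ 4 gives C(5,3) = 10; x_4 ≥ 4 gives C(5,3) = 10. Together 31.
No two caps can be exceeded simultaneously, so the pair terms are all 0.
By inclusion–exclusion the count is 84 − 31 + 0 = 53.

53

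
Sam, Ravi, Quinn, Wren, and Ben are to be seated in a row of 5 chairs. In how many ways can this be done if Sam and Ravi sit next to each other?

48

Place the 3 others and the Sam-Ravi pair as 4 objects in a line; the pair has 2 internal arrangements.
That gives 2 × 4! = 2 × 24 = 48.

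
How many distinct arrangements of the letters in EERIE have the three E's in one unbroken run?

6

Treat the 3 copies of E as a single block. The multiset to arrange is then {EEE, I, R}, 3 items in all.
All 3 items are distinct, so there are (3)! = 6 arrangements.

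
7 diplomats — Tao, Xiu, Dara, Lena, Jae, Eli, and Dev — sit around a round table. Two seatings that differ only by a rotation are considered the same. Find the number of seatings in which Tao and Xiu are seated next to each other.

Treat {Tao, Xiu} as one unit (2 internal orders) and seat the resulting 6 units around the table: (5)! circular arrangements.
So 2 × (5)! = 2 × 120 = 240.

240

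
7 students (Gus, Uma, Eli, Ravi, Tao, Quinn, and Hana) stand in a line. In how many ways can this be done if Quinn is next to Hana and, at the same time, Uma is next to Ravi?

480

Treat {Quinn,Hana} as one block (2 orders) and {Uma,Ravi} as another (2 orders).
That leaves 5 units to arrange: 2 × 2 × 5! = 4 × 120 = 480.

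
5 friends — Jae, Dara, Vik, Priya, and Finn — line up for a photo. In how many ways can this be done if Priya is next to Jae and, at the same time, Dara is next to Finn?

Treat {Priya,Jae} as one block (2 orders) and {Dara,Finn} as another (2 orders).
That leaves 3 units to arrange: 2 × 2 × 3! = 4 × 6 = 24.

24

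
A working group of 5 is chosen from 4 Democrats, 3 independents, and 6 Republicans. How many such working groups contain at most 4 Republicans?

Split by how many Republicans are chosen (0 through 4).
Sum: C(6,0)·C(7,5) + C(6,1)·C(7,4) + C(6,2)·C(7,3) + C(6,3)·C(7,2) + C(6,4)·C(7,1) = 21 + 210 + 525 + 420 + 105 = 1281.

1281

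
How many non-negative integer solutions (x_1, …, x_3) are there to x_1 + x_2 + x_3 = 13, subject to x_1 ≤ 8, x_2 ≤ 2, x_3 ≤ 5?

6

Without the upper bounds there are C(15,2) = 105 ways to split 13 among 3 variables.
Subtract solutions that violate a single cap (substitute x_i' = x_i − (cap_i+1)): x_1 ≥ 9 gives C(6,2) = 15; x_2 ≥ 3 gives C(12,2) = 66; x_3 ≥ 6 gives C(9,2) = 36. Together 117.
Add back pairs where two caps are both exceeded: 3 + 0 + 15 = 18.
By inclusion–exclusion the count is 105 − 117 + 18 = 6.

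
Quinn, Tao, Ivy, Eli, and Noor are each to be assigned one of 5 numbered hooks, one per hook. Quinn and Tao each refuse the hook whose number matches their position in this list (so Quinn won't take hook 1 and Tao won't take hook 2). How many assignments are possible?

Let Aᵢ (for i ∈ {1, 2}) be the placements that put person i in their forbidden hook. Any j of these fix j positions, leaving (5−j)! ways to fill the rest, and there are C(2,j) ways to pick which j.
By inclusion–exclusion, the number of valid placements is Σ_{j=0}^{2} (−1)^j C(2,j)·(5−j)!.
Computing: 120 − 48 + 6 = 78.

78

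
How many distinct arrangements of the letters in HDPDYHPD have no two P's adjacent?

There are 8!/(3!·2!·2!) = 1680 arrangements of HDPDYHPD in total.
If the two P's are adjacent, glue them into one block, leaving 7 items to arrange: (7)!/(3!·2!) = 420 ways.
Subtracting, 1680 − 420 = 1260 arrangements keep the P's apart.

1260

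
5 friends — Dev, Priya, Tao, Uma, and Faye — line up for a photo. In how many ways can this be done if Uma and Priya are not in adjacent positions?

72

There are 5! = 120 arrangements in all. If Uma and Priya are adjacent, merging them into one block gives 2·(4)! = 48 arrangements.
So 120 − 48 = 72 arrangements keep them apart.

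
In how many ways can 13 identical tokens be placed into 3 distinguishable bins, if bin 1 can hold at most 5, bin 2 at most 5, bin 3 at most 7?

15

By stars and bars, unrestricted non-negative solutions to x_1+…+x_3 = 13 number C(13+2,2) = 105.
Subtract solutions that violate a single cap (substitute x_i' = x_i − (cap_i+1)): x_1 ≥ 6 gives C(9,2) = 36; x_2 ≥ 6 gives C(9,2) = 36; x_3 ≥ 8 gives C(7,2) = 21. Together 93.
Add back pairs where two caps are both exceeded: 3 + 0 + 0 = 3.
By inclusion–exclusion the count is 105 − 93 + 3 = 15.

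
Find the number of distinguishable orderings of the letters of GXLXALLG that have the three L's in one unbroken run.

180

Treat the 3 copies of L as a single block. The multiset to arrange is then {LLL, A, G, G, X, X}, 6 items in all.
That gives (6)!/(2!·2!) = 180 arrangements.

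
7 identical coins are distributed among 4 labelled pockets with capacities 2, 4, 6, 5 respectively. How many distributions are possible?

Without the upper bounds there are C(10,3) = 120 ways to split 7 among 4 pockets.
Subtract solutions that violate a single cap (substitute x_i' = x_i − (cap_i+1)): x_1 ≥ 3 gives C(7,3) = 35; x_2 ≥ 5 gives C(5,3) = 10; x_3 ≥ 7 gives C(3,3) = 1; x_4 ≥ 6 gives C(4,3) = 4. Together 50.
No two caps can be exceeded simultaneously, so the pair terms are all 0.
By inclusion–exclusion the count is 120 − 50 + 0 = 70.

70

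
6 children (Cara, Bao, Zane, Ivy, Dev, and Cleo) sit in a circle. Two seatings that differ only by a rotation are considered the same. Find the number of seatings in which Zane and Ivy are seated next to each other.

48

Glue Zane and Ivy into a block (2 internal orders). Seating 5 units around a circle gives (4)! arrangements.
So 2 × (4)! = 2 × 24 = 48.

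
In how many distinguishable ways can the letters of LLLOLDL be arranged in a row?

42

Letter multiplicities in LLLOLDL: D×1, L×5, O×1.
Dividing 7! = 5040 by 5! = 120 for the repeated letters gives 42.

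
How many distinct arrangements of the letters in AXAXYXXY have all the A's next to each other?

Treat the 2 copies of A as a single block. The multiset to arrange is then {AA, X, X, X, X, Y, Y}, 7 items in all.
That gives (7)!/(4!·2!) = 105 arrangements.

105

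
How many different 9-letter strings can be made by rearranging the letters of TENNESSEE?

TENNESSEE has 9 letters with E appearing 4 times, N appearing twice, and S appearing twice.
So there are 9! / (4!·2!·2!) = 3780 distinguishable arrangements.

3780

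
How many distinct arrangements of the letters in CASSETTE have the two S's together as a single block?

1260

Treat the 2 copies of S as a single block. The multiset to arrange is then {SS, A, C, E, E, T, T}, 7 items in all.
That gives (7)!/(2!·2!) = 1260 arrangements.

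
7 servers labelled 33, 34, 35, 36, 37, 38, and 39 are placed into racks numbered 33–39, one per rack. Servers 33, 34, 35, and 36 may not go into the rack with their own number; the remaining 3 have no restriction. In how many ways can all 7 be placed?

Let Aᵢ (for 33 ≤ i ≤ 36) be the placements that put server i in its forbidden rack. Any j of these fix j positions, leaving (7−j)! ways to fill the rest, and there are C(4,j) ways to pick which j.
By inclusion–exclusion, the number of valid placements is Σ_{j=0}^{4} (−1)^j C(4,j)·(7−j)!.
Computing: 5040 − 2880 + 720 − 96 + 6 = 2790.

2790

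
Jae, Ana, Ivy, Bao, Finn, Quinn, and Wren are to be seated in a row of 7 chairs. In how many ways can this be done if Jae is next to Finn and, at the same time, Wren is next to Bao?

480

Treat {Jae,Finn} as one block (2 orders) and {Wren,Bao} as another (2 orders).
That leaves 5 units to arrange: 2 × 2 × 5! = 4 × 120 = 480.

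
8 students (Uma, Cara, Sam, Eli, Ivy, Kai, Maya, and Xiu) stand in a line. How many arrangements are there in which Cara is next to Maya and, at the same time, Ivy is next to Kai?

2880

Treat {Cara,Maya} as one block (2 orders) and {Ivy,Kai} as another (2 orders).
That leaves 6 units to arrange: 2 × 2 × 6! = 4 × 720 = 2880.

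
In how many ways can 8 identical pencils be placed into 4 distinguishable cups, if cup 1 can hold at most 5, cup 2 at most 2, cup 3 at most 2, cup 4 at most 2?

Without the upper bounds there are C(11,3) = 165 ways to split 8 among 4 cups.
Subtract solutions that violate a single cap (substitute x_i' = x_i − (cap_i+1)): x_1 ≥ 6 gives C(5,3) = 10; x_2 ≥ 3 gives C(8,3) = 56; x_3 ≥ 3 gives C(8,3) = 56; x_4 ≥ 3 gives C(8,3) = 56. Together 178.
Add back pairs where two caps are both exceeded: 0 + 0 + 0 + 10 + 10 + 10 = 30.
By inclusion–exclusion the count is 165 − 178 + 30 = 17.

17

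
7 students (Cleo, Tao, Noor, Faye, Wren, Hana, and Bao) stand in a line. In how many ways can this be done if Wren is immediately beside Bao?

Glue Wren and Bao into one block (2 internal orders), leaving 6 units to arrange in a row.
So the count is 2·(6)! = 1440.

1440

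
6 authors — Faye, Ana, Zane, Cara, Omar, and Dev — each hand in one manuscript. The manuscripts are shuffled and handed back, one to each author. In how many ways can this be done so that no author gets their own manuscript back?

Count assignments avoiding every fixed point. For any j of the 6 authors fixed to their own manuscript, the other 6−j can be arranged in (6−j)! ways.
By inclusion–exclusion this is Σ_{j=0}^{6} (−1)^j C(6,j)·(6−j)!.
Computing: 720 − 720 + 360 − 120 + 30 − 6 + 1 = 265.

265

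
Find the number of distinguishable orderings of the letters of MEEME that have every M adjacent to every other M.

4

Treat the 2 copies of M as a single block. The multiset to arrange is then {MM, E, E, E}, 4 items in all.
That gives (4)!/(3!) = 4 arrangements.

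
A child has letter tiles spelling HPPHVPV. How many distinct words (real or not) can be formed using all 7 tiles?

210

HPPHVPV has 7 letters with H appearing twice, P appearing 3 times, and V appearing twice.
Dividing 7! = 5040 by 3!·2!·2! = 24 for the repeated letters gives 210.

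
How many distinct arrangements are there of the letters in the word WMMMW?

Letter multiplicities in WMMMW: M×3, W×2.
Dividing 5! = 120 by 3!·2! = 12 for the repeated letters gives 10.

10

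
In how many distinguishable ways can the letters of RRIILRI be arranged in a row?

The 7 letters of RRIILRI have repeats: I appearing 3 times and R appearing 3 times.
Dividing 7! = 5040 by 3!·3! = 36 for the repeated letters gives 140.

140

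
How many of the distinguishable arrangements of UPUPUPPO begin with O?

35

With the first slot taken by O, it remains to arrange the other 7 letters (UPUPUPP).
Those 7 letters have P appearing 4 times and U appearing 3 times, giving (7)!/(4!·3!) = 35.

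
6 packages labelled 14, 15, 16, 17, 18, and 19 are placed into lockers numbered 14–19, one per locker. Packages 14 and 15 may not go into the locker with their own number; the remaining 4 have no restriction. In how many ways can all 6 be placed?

504

Let Aᵢ (for i ∈ {14, 15}) be the placements that put package i in its forbidden locker. Any j of these fix j positions, leaving (6−j)! ways to fill the rest, and there are C(2,j) ways to pick which j.
By inclusion–exclusion, the number of valid placements is Σ_{j=0}^{2} (−1)^j C(2,j)·(6−j)!.
Computing: 720 − 240 + 24 = 504.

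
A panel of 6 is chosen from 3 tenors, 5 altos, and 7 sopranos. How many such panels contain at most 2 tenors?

4785

Split by how many tenors are chosen (0 through 2).
Sum: C(3,0)·C(12,6) + C(3,1)·C(12,5) + C(3,2)·C(12,4) = 924 + 2376 + 1485 = 4785.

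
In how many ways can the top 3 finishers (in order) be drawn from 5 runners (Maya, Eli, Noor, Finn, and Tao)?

60

There are 5 choices for 1st place, 4 for 2nd, and 3 for 3rd.
That gives 5 × 4 × 3 = 60.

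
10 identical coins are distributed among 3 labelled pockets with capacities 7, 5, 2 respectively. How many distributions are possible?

12

Without the upper bounds there are C(12,2) = 66 ways to split 10 among 3 pockets.
Subtract solutions that violate a single cap (substitute x_i' = x_i − (cap_i+1)): x_1 ≥ 8 gives C(4,2) = 6; x_2 ≥ 6 gives C(6,2) = 15; x_3 ≥ 3 gives C(9,2) = 36. Together 57.
Add back pairs where two caps are both exceeded: 0 + 0 + 3 = 3.
By inclusion–exclusion the count is 66 − 57 + 3 = 12.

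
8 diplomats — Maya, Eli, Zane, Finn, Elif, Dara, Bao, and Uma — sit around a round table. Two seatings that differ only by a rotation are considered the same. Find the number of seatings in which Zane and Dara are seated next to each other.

1440

Treat {Zane, Dara} as one unit (2 internal orders) and seat the resulting 7 units around the table: (6)! circular arrangements.
So 2 × (6)! = 2 × 720 = 1440.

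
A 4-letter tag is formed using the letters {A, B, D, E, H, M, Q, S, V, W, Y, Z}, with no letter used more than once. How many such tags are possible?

11880

Choose and order 4 of the 12 symbols: the first letter has 12 options, the next 11, then 10, 9.
12 × 11 × 10 × 9 = 11880.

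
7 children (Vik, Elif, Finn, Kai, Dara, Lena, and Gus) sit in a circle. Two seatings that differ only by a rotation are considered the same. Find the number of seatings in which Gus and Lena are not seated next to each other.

480

Without the restriction there are (6)! = 720 seatings.
Seatings with Gus beside Lena: treat them as a block with 2 internal orders, giving 2 × (5)! = 240.
Subtracting, 720 − 240 = 480.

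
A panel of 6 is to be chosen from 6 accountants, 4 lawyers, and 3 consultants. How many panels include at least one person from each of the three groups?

Unrestricted: C(13,6) = 1716 ways to pick any 6 of the 13.
Subtract selections that omit an entire group: no accountants → C(7,6) = 7; no lawyers → C(9,6) = 84; no consultants → C(10,6) = 210.
Add back selections omitting two groups (i.e. drawn from a single group): C(6,6) + C(4,6) + C(3,6) = 1.
By inclusion–exclusion: 1716 − 301 + 1 = 1416.

1416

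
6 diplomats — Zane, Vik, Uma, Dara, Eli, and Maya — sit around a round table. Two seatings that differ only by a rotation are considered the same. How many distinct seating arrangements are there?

120

Around a circle, 6 distinct people have 6!/6 = (5)! = 120 rotationally distinct seatings.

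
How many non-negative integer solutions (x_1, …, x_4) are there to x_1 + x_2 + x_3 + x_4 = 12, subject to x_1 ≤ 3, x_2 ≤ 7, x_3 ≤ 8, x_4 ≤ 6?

184

Ignoring the caps, the number of non-negative solutions to x_1+…+x_4 = 12 is C(15,3) = 455.
Subtract solutions that violate a single cap (substitute x_i' = x_i − (cap_i+1)): x_1 ≥ 4 gives C(11,3) = 165; x_2 ≥ 8 gives C(7,3) = 35; x_3 ≥ 9 gives C(6,3) = 20; x_4 ≥ 7 gives C(8,3) = 56. Together 276.
Add back pairs where two caps are both exceeded: 1 + 0 + 4 + 0 + 0 + 0 = 5.
By inclusion–exclusion the count is 455 − 276 + 5 = 184.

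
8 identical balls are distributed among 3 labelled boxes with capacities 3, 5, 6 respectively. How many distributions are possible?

21

By stars and bars, unrestricted non-negative solutions to x_1+…+x_3 = 8 number C(8+2,2) = 45.
Subtract solutions that violate a single cap (substitute x_i' = x_i − (cap_i+1)): x_1 ≥ 4 gives C(6,2) = 15; x_2 ≥ 6 gives C(4,2) = 6; x_3 ≥ 7 gives C(3,2) = 3. Together 24.
No two caps can be exceeded simultaneously, so the pair terms are all 0.
By inclusion–exclusion the count is 45 − 24 + 0 = 21.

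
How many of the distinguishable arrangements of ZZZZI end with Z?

Fix Z in the last position and arrange the remaining 4 letters.
Those 4 letters have Z appearing 3 times, giving (4)!/(3!) = 4.

4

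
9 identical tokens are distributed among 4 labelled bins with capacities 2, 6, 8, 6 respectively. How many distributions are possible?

115

Without the upper bounds there are C(12,3) = 220 ways to split 9 among 4 bins.
Subtract solutions that violate a single cap (substitute x_i' = x_i − (cap_i+1)): x_1 ≥ 3 gives C(9,3) = 84; x_2 ≥ 7 gives C(5,3) = 10; x_3 ≥ 9 gives C(3,3) = 1; x_4 ≥ 7 gives C(5,3) = 10. Together 105.
No two caps can be exceeded simultaneously, so the pair terms are all 0.
By inclusion–exclusion the count is 220 − 105 + 0 = 115.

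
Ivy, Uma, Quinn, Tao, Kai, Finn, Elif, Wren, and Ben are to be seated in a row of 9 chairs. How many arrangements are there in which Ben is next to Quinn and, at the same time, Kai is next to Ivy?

20160

Treat {Ben,Quinn} as one block (2 orders) and {Kai,Ivy} as another (2 orders).
That leaves 7 units to arrange: 2 × 2 × 7! = 4 × 5040 = 20160.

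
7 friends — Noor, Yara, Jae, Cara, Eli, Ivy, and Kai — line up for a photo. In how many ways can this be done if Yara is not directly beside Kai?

3600

There are 7! = 5040 arrangements in all. If Yara and Kai are adjacent, merging them into one block gives 2·(6)! = 1440 arrangements.
So 5040 − 1440 = 3600 arrangements keep them apart.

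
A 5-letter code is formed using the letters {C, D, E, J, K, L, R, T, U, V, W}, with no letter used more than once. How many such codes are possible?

55440

Choose and order 5 of the 11 symbols: the first letter has 11 options, the next 10, and so on down to 7.
That product is 11 × 10 × 9 × 8 × 7 = 55440.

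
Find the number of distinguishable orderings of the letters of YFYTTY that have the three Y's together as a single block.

Treat the 3 copies of Y as a single block. The multiset to arrange is then {YYY, F, T, T}, 4 items in all.
That gives (4)!/(2!) = 12 arrangements.

12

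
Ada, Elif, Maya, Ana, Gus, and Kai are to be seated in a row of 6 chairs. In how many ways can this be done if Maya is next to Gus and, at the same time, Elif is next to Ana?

Treat {Maya,Gus} as one block (2 orders) and {Elif,Ana} as another (2 orders).
That leaves 4 units to arrange: 2 × 2 × 4! = 4 × 24 = 96.

96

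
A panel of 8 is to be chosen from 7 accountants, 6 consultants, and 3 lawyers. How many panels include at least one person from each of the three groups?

Unrestricted: C(16,8) = 12870 ways to pick any 8 of the 16.
Subtract selections that omit an entire group: no accountants → C(9,8) = 9; no consultants → C(10,8) = 45; no lawyers → C(13,8) = 1287.
Add back selections omitting two groups (i.e. drawn from a single group): C(7,8) + C(6,8) + C(3,8) = 0.
By inclusion–exclusion: 12870 − 1341 + 0 = 11529.

11529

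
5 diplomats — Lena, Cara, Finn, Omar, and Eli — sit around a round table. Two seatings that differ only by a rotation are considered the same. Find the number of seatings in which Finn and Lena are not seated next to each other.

12

Without the restriction there are (4)! = 24 seatings.
Seatings with Finn beside Lena: treat them as a block with 2 internal orders, giving 2 × (3)! = 12.
Subtracting, 24 − 12 = 12.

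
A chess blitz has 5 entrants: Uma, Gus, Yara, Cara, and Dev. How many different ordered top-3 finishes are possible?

This is an ordered selection of 3 from 5: P(5,3).
That gives 5 × 4 × 3 = 60.

60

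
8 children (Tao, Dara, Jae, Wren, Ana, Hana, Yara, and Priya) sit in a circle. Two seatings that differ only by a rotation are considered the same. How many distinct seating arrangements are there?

Seat Tao anywhere (absorbing the rotational symmetry), then permute the other 7: (7)! = 5040.

5040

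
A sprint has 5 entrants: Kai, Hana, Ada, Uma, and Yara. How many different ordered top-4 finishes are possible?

120

This is an ordered selection of 4 from 5: P(5,4).
That gives 5 × 4 × 3 × 2 = 120.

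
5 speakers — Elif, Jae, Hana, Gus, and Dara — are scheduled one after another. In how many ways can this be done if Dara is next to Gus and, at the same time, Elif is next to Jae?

Treat {Dara,Gus} as one block (2 orders) and {Elif,Jae} as another (2 orders).
That leaves 3 units to arrange: 2 × 2 × 3! = 4 × 6 = 24.

24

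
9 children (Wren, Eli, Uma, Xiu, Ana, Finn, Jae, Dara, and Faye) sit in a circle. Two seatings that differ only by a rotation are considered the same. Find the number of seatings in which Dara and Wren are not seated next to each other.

Without the restriction there are (8)! = 40320 seatings.
Those with Dara next to Wren: fuse the pair into one unit and seat 8 units around a circle — 2·(7)! = 10080.
Subtracting, 40320 − 10080 = 30240.

30240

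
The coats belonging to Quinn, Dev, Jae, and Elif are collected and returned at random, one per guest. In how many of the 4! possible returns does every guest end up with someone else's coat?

9

Count assignments avoiding every fixed point. For any j of the 4 guests fixed to their own coat, the other 4−j can be arranged in (4−j)! ways.
By inclusion–exclusion this is Σ_{j=0}^{4} (−1)^j C(4,j)·(4−j)!.
Computing: 24 − 24 + 12 − 4 + 1 = 9.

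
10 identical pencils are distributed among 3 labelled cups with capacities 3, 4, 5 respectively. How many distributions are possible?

Ignoring the caps, the number of non-negative solutions to x_1+…+x_3 = 10 is C(12,2) = 66.
Subtract solutions that violate a single cap (substitute x_i' = x_i − (cap_i+1)): x_1 ≥ 4 gives C(8,2) = 28; x_2 ≥ 5 gives C(7,2) = 21; x_3 ≥ 6 gives C(6,2) = 15. Together 64.
Add back pairs where two caps are both exceeded: 3 + 1 + 0 = 4.
By inclusion–exclusion the count is 66 − 64 + 4 = 6.

6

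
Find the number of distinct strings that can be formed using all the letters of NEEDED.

The 6 letters of NEEDED have repeats: D appearing twice and E appearing 3 times.
Dividing 6! = 720 by 3!·2! = 12 for the repeated letters gives 60.

60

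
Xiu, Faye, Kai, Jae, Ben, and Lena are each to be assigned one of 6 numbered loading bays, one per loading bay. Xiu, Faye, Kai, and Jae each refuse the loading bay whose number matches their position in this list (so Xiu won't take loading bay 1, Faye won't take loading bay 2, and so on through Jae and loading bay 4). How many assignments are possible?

362

Let Aᵢ (for 1 ≤ i ≤ 4) be the placements that put person i in their forbidden loading bay. Any j of these fix j positions, leaving (6−j)! ways to fill the rest, and there are C(4,j) ways to pick which j.
By inclusion–exclusion, the number of valid placements is Σ_{j=0}^{4} (−1)^j C(4,j)·(6−j)!.
Computing: 720 − 480 + 144 − 24 + 2 = 362.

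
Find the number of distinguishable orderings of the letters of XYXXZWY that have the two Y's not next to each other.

300

Total arrangements of XYXXZWY: 7!/(3!·2!) = 420.
Arrangements with the Y's together: treat YY as one letter, giving (6)!/(3!) = 120.
Subtracting, 420 − 120 = 300 arrangements keep the Y's apart.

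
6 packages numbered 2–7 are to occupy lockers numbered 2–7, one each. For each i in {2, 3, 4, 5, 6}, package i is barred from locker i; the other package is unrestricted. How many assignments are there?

309

Let Aᵢ (for 2 ≤ i ≤ 6) be the placements that put package i in its forbidden locker. Any j of these fix j positions, leaving (6−j)! ways to fill the rest, and there are C(5,j) ways to pick which j.
By inclusion–exclusion, the number of valid placements is Σ_{j=0}^{5} (−1)^j C(5,j)·(6−j)!.
Computing: 720 − 600 + 240 − 60 + 10 − 1 = 309.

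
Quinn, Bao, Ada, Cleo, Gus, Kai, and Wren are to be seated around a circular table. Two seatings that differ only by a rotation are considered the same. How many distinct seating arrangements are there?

Seat Quinn anywhere (absorbing the rotational symmetry), then permute the other 6: (6)! = 720.

720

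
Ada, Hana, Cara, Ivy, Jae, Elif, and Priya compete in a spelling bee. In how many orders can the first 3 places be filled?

210

There are 7 choices for 1st place, 6 for 2nd, and 5 for 3rd.
That gives 7 × 6 × 5 = 210.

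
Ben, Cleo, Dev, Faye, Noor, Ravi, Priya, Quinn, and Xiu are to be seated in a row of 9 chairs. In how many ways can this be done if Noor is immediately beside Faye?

80640

Glue Noor and Faye into one block (2 internal orders), leaving 8 units to arrange in a row.
So the count is 2·(8)! = 80640.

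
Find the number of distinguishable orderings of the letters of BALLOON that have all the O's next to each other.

360

Treat the 2 copies of O as a single block. The multiset to arrange is then {OO, A, B, L, L, N}, 6 items in all.
That gives (6)!/(2!) = 360 arrangements.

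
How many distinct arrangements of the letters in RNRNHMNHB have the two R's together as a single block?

3360

Treat the 2 copies of R as a single block. The multiset to arrange is then {RR, B, H, H, M, N, N, N}, 8 items in all.
That gives (8)!/(3!·2!) = 3360 arrangements.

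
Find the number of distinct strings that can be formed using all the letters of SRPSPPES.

The 8 letters of SRPSPPES have repeats: P appearing 3 times and S appearing 3 times.
The number of distinct arrangements is 8!/(3!·3!) = 40320/36 = 1120.

1120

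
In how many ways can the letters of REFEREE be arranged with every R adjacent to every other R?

Treat the 2 copies of R as a single block. The multiset to arrange is then {RR, E, E, E, E, F}, 6 items in all.
That gives (6)!/(4!) = 30 arrangements.

30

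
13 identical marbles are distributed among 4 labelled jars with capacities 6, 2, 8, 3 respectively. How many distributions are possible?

Without the upper bounds there are C(16,3) = 560 ways to split 13 among 4 jars.
Subtract solutions that violate a single cap (substitute x_i' = x_i − (cap_i+1)): x_1 ≥ 7 gives C(9,3) = 84; x_2 ≥ 3 gives C(13,3) = 286; x_3 ≥ 9 gives C(7,3) = 35; x_4 ≥ 4 gives C(12,3) = 220. Together 625.
Add back pairs where two caps are both exceeded: 20 + 0 + 10 + 4 + 84 + 1 = 119.
By inclusion–exclusion the count is 560 − 625 + 119 = 54.

54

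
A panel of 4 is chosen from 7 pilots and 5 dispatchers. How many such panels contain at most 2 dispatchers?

Split by how many dispatchers are chosen (0 through 2).
Sum: C(5,0)·C(7,4) + C(5,1)·C(7,3) + C(5,2)·C(7,2) = 35 + 175 + 210 = 420.

420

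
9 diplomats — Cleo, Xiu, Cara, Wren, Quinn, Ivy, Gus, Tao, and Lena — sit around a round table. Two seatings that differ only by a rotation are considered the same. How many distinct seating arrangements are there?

Around a circle, 9 distinct people have 9!/9 = (8)! = 40320 rotationally distinct seatings.

40320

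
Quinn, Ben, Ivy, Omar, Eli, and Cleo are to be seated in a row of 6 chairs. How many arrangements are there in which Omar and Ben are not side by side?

480

There are 6! = 720 arrangements in all. If Omar and Ben are adjacent, merging them into one block gives 2·(5)! = 240 arrangements.
So 720 − 240 = 480 arrangements keep them apart.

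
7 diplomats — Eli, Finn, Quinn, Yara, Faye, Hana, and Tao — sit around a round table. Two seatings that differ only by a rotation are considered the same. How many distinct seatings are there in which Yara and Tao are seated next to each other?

240

Treat {Yara, Tao} as one unit (2 internal orders) and seat the resulting 6 units around the table: (5)! circular arrangements.
So 2 × (5)! = 2 × 120 = 240.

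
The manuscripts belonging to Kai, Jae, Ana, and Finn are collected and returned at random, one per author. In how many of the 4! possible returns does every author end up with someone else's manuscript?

9

Let Aᵢ be the assignments in which author i gets their own manuscript. We want the size of the complement of A₁∪…∪A_4.
By inclusion–exclusion this is Σ_{j=0}^{4} (−1)^j C(4,j)·(4−j)!.
Computing: 24 − 24 + 12 − 4 + 1 = 9.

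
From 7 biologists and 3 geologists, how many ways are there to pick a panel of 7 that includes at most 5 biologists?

Split by how many biologists are chosen (0 through 5).
Sum: C(7,0)·C(3,7) + C(7,1)·C(3,6) + C(7,2)·C(3,5) + C(7,3)·C(3,4) + C(7,4)·C(3,3) + C(7,5)·C(3,2) = 0 + 0 + 0 + 0 + 35 + 63 = 98.

98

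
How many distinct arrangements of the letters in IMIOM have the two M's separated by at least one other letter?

Total arrangements of IMIOM: 5!/(2!·2!) = 30.
If the two M's are adjacent, glue them into one block, leaving 4 items to arrange: (4)!/(2!) = 12 ways.
Subtracting, 30 − 12 = 18 arrangements keep the M's apart.

18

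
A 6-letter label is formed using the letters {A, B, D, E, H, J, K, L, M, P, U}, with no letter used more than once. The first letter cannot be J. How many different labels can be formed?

The first letter has 11−1 = 10 choices (anything except J).
The remaining 5 letters are filled from the other 10 symbols without repetition: 10 × 9 × 8 × 7 × 6 = 30240.
Total: 10 × 30240 = 302400.

302400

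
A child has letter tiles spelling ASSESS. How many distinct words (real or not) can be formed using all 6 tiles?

Letter multiplicities in ASSESS: A×1, E×1, S×4.
Dividing 6! = 720 by 4! = 24 for the repeated letters gives 30.

30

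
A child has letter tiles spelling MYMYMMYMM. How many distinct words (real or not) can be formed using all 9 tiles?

MYMYMMYMM has 9 letters with M appearing 6 times and Y appearing 3 times.
The number of distinct arrangements is 9!/(6!·3!) = 362880/4320 = 84.

84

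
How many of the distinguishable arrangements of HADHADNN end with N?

630

With the last slot taken by N, it remains to arrange the other 7 letters (HADHADN).
Those 7 letters have A appearing twice, D appearing twice, and H appearing twice, giving (7)!/(2!·2!·2!) = 630.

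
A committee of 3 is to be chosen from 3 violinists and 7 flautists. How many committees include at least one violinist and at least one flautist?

84

With no constraint there are C(10,3) = 120 possible selections.
Selections missing a whole group: no violinists → C(7,3) = 35; no flautists → C(3,3) = 1.
Both groups omitted at once is impossible, so 120 − 36 = 84.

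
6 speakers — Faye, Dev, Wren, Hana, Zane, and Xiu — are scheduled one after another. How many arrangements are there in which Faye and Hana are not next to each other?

There are 6! = 720 arrangements in all. If Faye and Hana are adjacent, merging them into one block gives 2·(5)! = 240 arrangements.
Complementary counting: 720 − 240 = 480.

480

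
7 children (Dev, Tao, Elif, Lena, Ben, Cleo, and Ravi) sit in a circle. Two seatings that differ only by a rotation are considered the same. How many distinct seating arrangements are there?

Seat Dev anywhere (absorbing the rotational symmetry), then permute the other 6: (6)! = 720.

720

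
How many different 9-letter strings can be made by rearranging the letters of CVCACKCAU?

The 9 letters of CVCACKCAU have repeats: A appearing twice and C appearing 4 times.
Dividing 9! = 362880 by 4!·2! = 48 for the repeated letters gives 7560.

7560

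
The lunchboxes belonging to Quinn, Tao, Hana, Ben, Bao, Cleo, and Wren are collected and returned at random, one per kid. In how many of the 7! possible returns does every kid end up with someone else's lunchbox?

1854

This is the derangement count D_7: permutations of 7 items with no fixed point.
By inclusion–exclusion this is Σ_{j=0}^{7} (−1)^j C(7,j)·(7−j)!.
Computing: 5040 − 5040 + 2520 − 840 + 210 − 42 + 7 − 1 = 1854.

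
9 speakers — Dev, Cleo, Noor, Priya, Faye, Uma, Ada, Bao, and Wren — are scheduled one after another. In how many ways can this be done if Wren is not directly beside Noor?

Of the 9! = 362880 arrangements, those with Wren and Noor adjacent number 2 × 8! = 80640 (treat the pair as a block with 2 internal orders).
Complementary counting: 362880 − 80640 = 282240.

282240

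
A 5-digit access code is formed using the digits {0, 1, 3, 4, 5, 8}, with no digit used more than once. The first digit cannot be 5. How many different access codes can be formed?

The first digit has 6−1 = 5 choices (anything except 5).
The remaining 4 digits are filled from the other 5 symbols without repetition: 5 × 4 × 3 × 2 = 120.
Total: 5 × 120 = 600.

600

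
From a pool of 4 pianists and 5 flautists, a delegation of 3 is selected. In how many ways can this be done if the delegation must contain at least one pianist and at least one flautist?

70

Unrestricted: C(9,3) = 84 ways to pick any 3 of the 9.
Subtract selections that omit an entire group: no pianists → C(5,3) = 10; no flautists → C(4,3) = 4.
Both groups omitted at once is impossible, so 84 − 14 = 70.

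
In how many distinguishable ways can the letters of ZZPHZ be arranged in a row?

ZZPHZ has 5 letters with Z appearing 3 times.
The number of distinct arrangements is 5!/(3!) = 120/6 = 20.

20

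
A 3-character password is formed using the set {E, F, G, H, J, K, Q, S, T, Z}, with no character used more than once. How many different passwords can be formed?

720

Choose and order 3 of the 10 symbols: the first character has 10 options, the next 9, then 8.
10 × 9 × 8 = 720.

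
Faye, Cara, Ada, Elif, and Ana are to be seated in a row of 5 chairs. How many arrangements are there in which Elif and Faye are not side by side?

72

There are 5! = 120 arrangements in all. If Elif and Faye are adjacent, merging them into one block gives 2·(4)! = 48 arrangements.
Complementary counting: 120 − 48 = 72.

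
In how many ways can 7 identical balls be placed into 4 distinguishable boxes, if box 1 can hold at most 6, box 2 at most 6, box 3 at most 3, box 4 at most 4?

88

By stars and bars, unrestricted non-negative solutions to x_1+…+x_4 = 7 number C(7+3,3) = 120.
Subtract solutions that violate a single cap (substitute x_i' = x_i − (cap_i+1)): x_1 ≥ 7 gives C(3,3) = 1; x_2 ≥ 7 gives C(3,3) = 1; x_3 ≥ 4 gives C(6,3) = 20; x_4 ≥ 5 gives C(5,3) = 10. Together 32.
No two caps can be exceeded simultaneously, so the pair terms are all 0.
By inclusion–exclusion the count is 120 − 32 + 0 = 88.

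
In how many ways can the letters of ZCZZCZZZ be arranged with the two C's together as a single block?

7

Treat the 2 copies of C as a single block. The multiset to arrange is then {CC, Z, Z, Z, Z, Z, Z}, 7 items in all.
That gives (7)!/(6!) = 7 arrangements.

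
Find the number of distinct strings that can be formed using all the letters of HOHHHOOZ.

The 8 letters of HOHHHOOZ have repeats: H appearing 4 times and O appearing 3 times.
The number of distinct arrangements is 8!/(4!·3!) = 40320/144 = 280.

280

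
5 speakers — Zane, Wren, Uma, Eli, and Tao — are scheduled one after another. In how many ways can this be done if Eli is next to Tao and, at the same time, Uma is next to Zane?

Treat {Eli,Tao} as one block (2 orders) and {Uma,Zane} as another (2 orders).
That leaves 3 units to arrange: 2 × 2 × 3! = 4 × 6 = 24.

24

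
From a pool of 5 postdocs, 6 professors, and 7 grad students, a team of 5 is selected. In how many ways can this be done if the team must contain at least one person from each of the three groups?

Unrestricted: C(18,5) = 8568 ways to pick any 5 of the 18.
Selections missing a whole group: no postdocs → C(13,5) = 1287; no professors → C(12,5) = 792; no grad students → C(11,5) = 462.
Add back selections omitting two groups (i.e. drawn from a single group): C(5,5) + C(6,5) + C(7,5) = 28.
By inclusion–exclusion: 8568 − 2541 + 28 = 6055.

6055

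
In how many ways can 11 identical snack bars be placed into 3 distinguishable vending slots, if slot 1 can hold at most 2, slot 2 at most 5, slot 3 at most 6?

6

Without the upper bounds there are C(13,2) = 78 ways to split 11 among 3 vending slots.
Subtract solutions that violate a single cap (substitute x_i' = x_i − (cap_i+1)): x_1 ≥ 3 gives C(10,2) = 45; x_2 ≥ 6 gives C(7,2) = 21; x_3 ≥ 7 gives C(6,2) = 15. Together 81.
Add back pairs where two caps are both exceeded: 6 + 3 + 0 = 9.
By inclusion–exclusion the count is 78 − 81 + 9 = 6.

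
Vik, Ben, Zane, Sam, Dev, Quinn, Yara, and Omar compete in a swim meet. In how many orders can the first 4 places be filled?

1680

This is an ordered selection of 4 from 8: P(8,4).
That gives 8 × 7 × 6 × 5 = 1680.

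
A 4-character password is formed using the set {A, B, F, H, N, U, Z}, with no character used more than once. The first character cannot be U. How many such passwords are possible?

The first character has 7−1 = 6 choices (anything except U).
The remaining 3 characters are filled from the other 6 symbols without repetition: 6 × 5 × 4 = 120.
Total: 6 × 120 = 720.

720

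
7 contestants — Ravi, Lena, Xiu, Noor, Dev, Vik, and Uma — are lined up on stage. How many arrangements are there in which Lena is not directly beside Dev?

3600

There are 7! = 5040 arrangements in all. If Lena and Dev are adjacent, merging them into one block gives 2·(6)! = 1440 arrangements.
Complementary counting: 5040 − 1440 = 3600.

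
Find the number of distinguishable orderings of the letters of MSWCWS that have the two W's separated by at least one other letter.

There are 6!/(2!·2!) = 180 arrangements of MSWCWS in total.
Arrangements with the W's together: treat WW as one letter, giving (5)!/(2!) = 60.
Subtracting, 180 − 60 = 120 arrangements keep the W's apart.

120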